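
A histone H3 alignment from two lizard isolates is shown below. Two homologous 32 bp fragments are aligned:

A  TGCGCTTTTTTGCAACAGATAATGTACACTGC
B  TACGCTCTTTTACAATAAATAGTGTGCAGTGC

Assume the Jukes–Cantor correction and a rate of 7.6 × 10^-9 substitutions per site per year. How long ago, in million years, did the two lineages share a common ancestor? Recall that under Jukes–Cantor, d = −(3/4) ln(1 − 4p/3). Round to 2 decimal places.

The sequences differ at 8 of 32 sites (2, 7, 12, 16, 18, 22, 26, 29), so p = 8/32 = 0.25.
d = −(3/4) ln(1 − 4p/3) = −0.75 ln(1 − 0.333333) = −0.75 ln(0.666667)
  = −0.75 × (-0.405465) = 0.304099 substitutions/site.
Under a molecular clock d = 2μt, so t = d/(2μ) = 0.304099 / (2 × 7.6 × 10^-9) = 20.01 million years.

20.01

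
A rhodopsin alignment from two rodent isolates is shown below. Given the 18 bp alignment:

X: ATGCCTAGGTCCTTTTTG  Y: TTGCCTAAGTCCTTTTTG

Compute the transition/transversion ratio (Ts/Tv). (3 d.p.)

1.000

Transitions are A↔G and C↔T; transversions are all other mismatches.
Transitions: 1. Transversions: 1.
R = 1/1 = 1.000.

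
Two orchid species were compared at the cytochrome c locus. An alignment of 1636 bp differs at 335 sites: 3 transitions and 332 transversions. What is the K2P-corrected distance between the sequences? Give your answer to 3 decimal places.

0.246

P = 3/1636 ≈ 0.001834 and Q = 332/1636 ≈ 0.202934.
Under the Kimura two-parameter model, d = −½ ln(1 − 2P − Q) − ¼ ln(1 − 2Q).
1 − 2P − Q = 0.793398, giving −½ ln(0.793398) = 0.115715.
1 − 2Q = 0.594132, giving −¼ ln(0.594132) = 0.130163.
d = 0.115715 + 0.130163 = 0.245878.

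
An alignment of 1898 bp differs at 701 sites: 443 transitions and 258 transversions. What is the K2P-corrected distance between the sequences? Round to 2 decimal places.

P = 443/1898 ≈ 0.233404 and Q = 258/1898 ≈ 0.135933.
Under the Kimura two-parameter model, d = −½ ln(1 − 2P − Q) − ¼ ln(1 − 2Q).
1 − 2P − Q = 0.397259, giving −½ ln(0.397259) = 0.461583.
1 − 2Q = 0.728134, giving −¼ ln(0.728134) = 0.079318.
d = 0.461583 + 0.079318 = 0.540901.

0.54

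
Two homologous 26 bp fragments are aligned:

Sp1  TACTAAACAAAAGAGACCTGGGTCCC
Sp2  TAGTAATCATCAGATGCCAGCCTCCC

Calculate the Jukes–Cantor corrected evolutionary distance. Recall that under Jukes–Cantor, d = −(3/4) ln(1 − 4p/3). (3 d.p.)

0.464

The sequences differ at 9 of 26 sites (3, 7, 10, 11, 15, 16, 19, 21, 22), so p = 9/26 ≈ 0.346154.
d = −(3/4) ln(1 − 4p/3) = −0.75 ln(1 − 0.461539) = −0.75 ln(0.538461)
  = −0.75 × (-0.619040) = 0.464280 substitutions/site.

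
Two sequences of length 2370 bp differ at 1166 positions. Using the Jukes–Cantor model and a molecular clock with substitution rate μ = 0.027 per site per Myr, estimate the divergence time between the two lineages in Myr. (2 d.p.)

p = 1166/2370 ≈ 0.491983.
d = −(3/4) ln(1 − 4p/3) = −0.75 ln(1 − 0.655977) = −0.75 ln(0.344023)
  = −0.75 × (-1.067047) = 0.800285 substitutions/site.
Under a molecular clock d = 2μt, so t = d/(2μ) = 0.800285 / (2 × 0.027) = 14.82 Myr.

14.82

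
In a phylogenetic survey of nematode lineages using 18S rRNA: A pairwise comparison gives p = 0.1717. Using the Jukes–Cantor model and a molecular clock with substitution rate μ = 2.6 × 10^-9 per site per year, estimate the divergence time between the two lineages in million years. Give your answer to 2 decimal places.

37.50

d = −(3/4) ln(1 − 4p/3) = −0.75 ln(1 − 0.228933) = −0.75 ln(0.771067)
  = −0.75 × (-0.259980) = 0.194985 substitutions/site.
Under a molecular clock d = 2μt, so t = d/(2μ) = 0.194985 / (2 × 2.6 × 10^-9) = 37.50 million years.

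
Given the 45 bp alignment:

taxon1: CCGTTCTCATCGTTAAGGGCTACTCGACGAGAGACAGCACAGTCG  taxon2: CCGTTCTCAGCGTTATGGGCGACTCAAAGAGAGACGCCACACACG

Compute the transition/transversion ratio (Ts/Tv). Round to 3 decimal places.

Transitions are A↔G and C↔T; transversions are all other mismatches.
Transitions: 2. Transversions: 7.
R = 2/7 = 0.285714… ≈ 0.286 (to 3 d.p.).

0.286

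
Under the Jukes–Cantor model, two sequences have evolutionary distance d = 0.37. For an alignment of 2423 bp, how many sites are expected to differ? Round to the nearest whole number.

708

Invert JC69: p = (3/4)(1 − e^(−4d/3)) = 0.75 × (1 − e^(-0.493333)) = 0.75 × (1 − 0.610588) = 0.292059.
Expected differing sites = pL ≈ 0.292059 × 2423 = 707.658957 ≈ 708.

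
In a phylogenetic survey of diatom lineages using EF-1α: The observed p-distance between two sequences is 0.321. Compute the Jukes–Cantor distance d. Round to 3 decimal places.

0.419

d = −(3/4) ln(1 − 4p/3) = −0.75 ln(1 − 0.428) = −0.75 ln(0.572)
  = −0.75 × (-0.558616) = 0.418962 substitutions/site.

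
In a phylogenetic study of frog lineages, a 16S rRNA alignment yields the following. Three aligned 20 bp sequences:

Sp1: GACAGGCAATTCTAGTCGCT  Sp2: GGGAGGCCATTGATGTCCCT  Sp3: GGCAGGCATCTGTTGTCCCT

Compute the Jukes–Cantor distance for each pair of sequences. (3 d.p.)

Sp1–Sp2: 7/20 sites differ → p = 0.35, d = −0.75 ln(1 − 0.466667) = 0.471457 ≈ 0.471.
Sp1–Sp3: 6/20 sites differ → p = 0.3, d = −0.75 ln(1 − 0.4) = 0.383119 ≈ 0.383.
Sp2–Sp3: 5/20 sites differ → p = 0.25, d = −0.75 ln(1 − 0.333333) = 0.304098 ≈ 0.304.

d(Sp1,Sp2) = 0.471, d(Sp1,Sp3) = 0.383, d(Sp2,Sp3) = 0.304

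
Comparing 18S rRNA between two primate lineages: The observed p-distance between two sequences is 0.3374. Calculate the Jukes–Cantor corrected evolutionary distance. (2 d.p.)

d = −(3/4) ln(1 − 4p/3) = −0.75 ln(1 − 0.449867) = −0.75 ln(0.550133)
  = −0.75 × (-0.597595) = 0.448196 substitutions/site.

0.45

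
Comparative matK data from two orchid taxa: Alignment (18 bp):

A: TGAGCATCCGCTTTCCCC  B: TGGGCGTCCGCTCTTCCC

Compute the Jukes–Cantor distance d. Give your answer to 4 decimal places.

0.2635

The sequences differ at 4 of 18 sites (3, 6, 13, 15), so p = 4/18 ≈ 0.222222.
d = −(3/4) ln(1 − 4p/3) = −0.75 ln(1 − 0.296296) = −0.75 ln(0.703704)
  = −0.75 × (-0.351397) = 0.263548 substitutions/site.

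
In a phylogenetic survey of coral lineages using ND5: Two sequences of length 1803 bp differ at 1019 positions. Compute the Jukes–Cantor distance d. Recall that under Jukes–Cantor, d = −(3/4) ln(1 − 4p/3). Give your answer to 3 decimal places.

p = 1019/1803 ≈ 0.565169.
d = −(3/4) ln(1 − 4p/3) = −0.75 ln(1 − 0.753559) = −0.75 ln(0.246441)
  = −0.75 × (-1.400633) = 1.050475 substitutions/site.

1.050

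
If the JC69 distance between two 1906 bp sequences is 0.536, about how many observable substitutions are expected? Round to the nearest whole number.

Invert JC69: p = (3/4)(1 − e^(−4d/3)) = 0.75 × (1 − e^(-0.714667)) = 0.75 × (1 − 0.489355) = 0.382984.
Expected differing sites = pL ≈ 0.382984 × 1906 = 729.967504 ≈ 730.

730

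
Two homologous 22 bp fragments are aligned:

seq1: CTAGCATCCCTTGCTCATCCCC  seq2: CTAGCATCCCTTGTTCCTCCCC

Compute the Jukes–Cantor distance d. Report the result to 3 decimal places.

The sequences differ at 2 of 22 sites (14, 17), so p = 2/22 ≈ 0.090909.
d = −(3/4) ln(1 − 4p/3) = −0.75 ln(1 − 0.121212) = −0.75 ln(0.878788)
  = −0.75 × (-0.129212) = 0.096909 substitutions/site.

0.097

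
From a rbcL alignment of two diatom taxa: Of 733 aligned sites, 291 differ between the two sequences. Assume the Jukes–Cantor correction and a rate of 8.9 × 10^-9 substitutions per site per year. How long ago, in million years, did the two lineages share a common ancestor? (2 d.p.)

p = 291/733 ≈ 0.396999.
d = −(3/4) ln(1 − 4p/3) = −0.75 ln(1 − 0.529332) = −0.75 ln(0.470668)
  = −0.75 × (-0.753602) = 0.565202 substitutions/site.
Under a molecular clock d = 2μt, so t = d/(2μ) = 0.565202 / (2 × 8.9 × 10^-9) = 31.75 million years.

31.75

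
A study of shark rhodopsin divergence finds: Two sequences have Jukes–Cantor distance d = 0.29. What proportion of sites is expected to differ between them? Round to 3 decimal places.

0.241

p = (3/4)(1 − e^(−4d/3)) = 0.75 × (1 − e^(-0.386667)) = 0.75 × (1 − 0.679317) = 0.240512.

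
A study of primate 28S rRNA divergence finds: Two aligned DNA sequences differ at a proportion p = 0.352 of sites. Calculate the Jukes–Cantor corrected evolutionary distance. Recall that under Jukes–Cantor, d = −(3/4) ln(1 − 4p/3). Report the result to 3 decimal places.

d = −(3/4) ln(1 − 4p/3) = −0.75 ln(1 − 0.469333) = −0.75 ln(0.530667)
  = −0.75 × (-0.633621) = 0.475216 substitutions/site.

0.475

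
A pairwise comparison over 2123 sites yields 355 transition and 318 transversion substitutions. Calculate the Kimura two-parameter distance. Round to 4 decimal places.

P = 355/2123 ≈ 0.167216 and Q = 318/2123 ≈ 0.149788.
Under the Kimura two-parameter model, d = −½ ln(1 − 2P − Q) − ¼ ln(1 − 2Q).
1 − 2P − Q = 0.51578, giving −½ ln(0.51578) = 0.331037.
1 − 2Q = 0.700424, giving −¼ ln(0.700424) = 0.089017.
d = 0.331037 + 0.089017 = 0.420054.

0.4201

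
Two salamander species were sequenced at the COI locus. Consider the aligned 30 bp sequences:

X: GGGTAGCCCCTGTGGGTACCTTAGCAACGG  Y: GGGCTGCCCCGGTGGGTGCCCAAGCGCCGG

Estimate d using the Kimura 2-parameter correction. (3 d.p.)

0.333

Of 30 sites, 4 differences are transitions and 4 are transversions, so P = 4/30 ≈ 0.133333 and Q = 4/30 ≈ 0.133333.
Under the Kimura two-parameter model, d = −½ ln(1 − 2P − Q) − ¼ ln(1 − 2Q).
1 − 2P − Q = 0.600001, giving −½ ln(0.600001) = 0.255412.
1 − 2Q = 0.733334, giving −¼ ln(0.733334) = 0.077539.
d = 0.255412 + 0.077539 = 0.332951.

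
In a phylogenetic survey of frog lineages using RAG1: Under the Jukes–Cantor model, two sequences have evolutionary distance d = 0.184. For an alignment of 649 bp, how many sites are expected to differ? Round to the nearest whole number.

Invert JC69: p = (3/4)(1 − e^(−4d/3)) = 0.75 × (1 − e^(-0.245333)) = 0.75 × (1 − 0.782444) = 0.163167.
Expected differing sites = pL ≈ 0.163167 × 649 = 105.895383 ≈ 106.

106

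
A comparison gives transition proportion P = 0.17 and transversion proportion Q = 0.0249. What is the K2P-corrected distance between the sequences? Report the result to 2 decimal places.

0.24

Under the Kimura two-parameter model, d = −½ ln(1 − 2P − Q) − ¼ ln(1 − 2Q).
1 − 2P − Q = 0.6351, giving −½ ln(0.6351) = 0.226986.
1 − 2Q = 0.9502, giving −¼ ln(0.9502) = 0.012771.
d = 0.226986 + 0.012771 = 0.239757.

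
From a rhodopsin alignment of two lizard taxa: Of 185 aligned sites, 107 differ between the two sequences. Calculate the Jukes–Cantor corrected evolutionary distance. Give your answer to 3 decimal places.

1.106

p = 107/185 ≈ 0.578378.
d = −(3/4) ln(1 − 4p/3) = −0.75 ln(1 − 0.771171) = −0.75 ln(0.228829)
  = −0.75 × (-1.474780) = 1.106085 substitutions/site.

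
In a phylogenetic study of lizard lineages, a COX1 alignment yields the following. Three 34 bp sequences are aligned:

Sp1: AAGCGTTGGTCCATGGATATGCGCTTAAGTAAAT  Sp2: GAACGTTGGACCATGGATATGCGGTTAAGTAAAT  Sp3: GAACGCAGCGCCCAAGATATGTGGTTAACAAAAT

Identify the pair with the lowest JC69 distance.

Sp1–Sp2: 4/34 differ, p = 0.118, d = 0.128.
Sp1–Sp3: 13/34 differ, p = 0.382, d = 0.535.
Sp2–Sp3: 10/34 differ, p = 0.294, d = 0.373.
The smallest distance is between Sp1 and Sp2.

Sp1 and Sp2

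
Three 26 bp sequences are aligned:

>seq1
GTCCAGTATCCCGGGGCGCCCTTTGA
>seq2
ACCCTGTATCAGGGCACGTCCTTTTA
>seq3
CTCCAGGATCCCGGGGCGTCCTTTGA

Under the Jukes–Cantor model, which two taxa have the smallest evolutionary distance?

seq1–seq2: 9/26 differ, p = 0.346, d = 0.464.
seq1–seq3: 3/26 differ, p = 0.115, d = 0.125.
seq2–seq3: 9/26 differ, p = 0.346, d = 0.464.
The smallest distance is between seq1 and seq3.

seq1 and seq3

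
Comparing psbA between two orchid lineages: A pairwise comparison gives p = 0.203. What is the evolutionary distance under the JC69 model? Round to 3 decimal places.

d = −(3/4) ln(1 − 4p/3) = −0.75 ln(1 − 0.270667) = −0.75 ln(0.729333)
  = −0.75 × (-0.315625) = 0.236719 substitutions/site.

0.237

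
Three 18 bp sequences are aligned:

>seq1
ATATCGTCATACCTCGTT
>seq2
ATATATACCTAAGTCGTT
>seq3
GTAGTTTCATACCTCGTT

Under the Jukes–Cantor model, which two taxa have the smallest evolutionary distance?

seq1 and seq3

seq1–seq2: 6/18 differ, p = 0.333, d = 0.441.
seq1–seq3: 4/18 differ, p = 0.222, d = 0.264.
seq2–seq3: 7/18 differ, p = 0.389, d = 0.548.
The smallest distance is between seq1 and seq3.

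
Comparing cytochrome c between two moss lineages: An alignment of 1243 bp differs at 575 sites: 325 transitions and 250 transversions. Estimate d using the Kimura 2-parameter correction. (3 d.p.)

0.772

P = 325/1243 ≈ 0.261464 and Q = 250/1243 ≈ 0.201126.
Under the Kimura two-parameter model, d = −½ ln(1 − 2P − Q) − ¼ ln(1 − 2Q).
1 − 2P − Q = 0.275946, giving −½ ln(0.275946) = 0.643775.
1 − 2Q = 0.597748, giving −¼ ln(0.597748) = 0.128647.
d = 0.643775 + 0.128647 = 0.772422.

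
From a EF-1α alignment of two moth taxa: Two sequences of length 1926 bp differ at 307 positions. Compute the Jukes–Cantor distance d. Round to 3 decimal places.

0.179

p = 307/1926 ≈ 0.159398.
d = −(3/4) ln(1 − 4p/3) = −0.75 ln(1 − 0.212531) = −0.75 ln(0.787469)
  = −0.75 × (-0.238931) = 0.179198 substitutions/site.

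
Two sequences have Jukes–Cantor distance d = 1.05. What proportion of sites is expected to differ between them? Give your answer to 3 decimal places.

p = (3/4)(1 − e^(−4d/3)) = 0.75 × (1 − e^(-1.4)) = 0.75 × (1 − 0.246597) = 0.565052.

0.565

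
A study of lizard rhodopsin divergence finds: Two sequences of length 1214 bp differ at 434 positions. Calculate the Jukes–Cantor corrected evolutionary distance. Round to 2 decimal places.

p = 434/1214 ≈ 0.357496.
d = −(3/4) ln(1 − 4p/3) = −0.75 ln(1 − 0.476661) = −0.75 ln(0.523339)
  = −0.75 × (-0.647526) = 0.485645 substitutions/site.

0.49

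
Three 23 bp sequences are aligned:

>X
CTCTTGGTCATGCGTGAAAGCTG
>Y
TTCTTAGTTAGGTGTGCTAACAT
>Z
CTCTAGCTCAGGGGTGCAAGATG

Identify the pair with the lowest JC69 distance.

X–Y: 10/23 differ, p = 0.435, d = 0.650.
X–Z: 6/23 differ, p = 0.261, d = 0.321.
Y–Z: 11/23 differ, p = 0.478, d = 0.761.
The smallest distance is between X and Z.

X and Z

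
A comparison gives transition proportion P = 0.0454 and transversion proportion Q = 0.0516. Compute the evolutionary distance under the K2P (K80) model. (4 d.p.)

Under the Kimura two-parameter model, d = −½ ln(1 − 2P − Q) − ¼ ln(1 − 2Q).
1 − 2P − Q = 0.8576, giving −½ ln(0.8576) = 0.076809.
1 − 2Q = 0.8968, giving −¼ ln(0.8968) = 0.027231.
d = 0.076809 + 0.027231 = 0.104040.

0.1040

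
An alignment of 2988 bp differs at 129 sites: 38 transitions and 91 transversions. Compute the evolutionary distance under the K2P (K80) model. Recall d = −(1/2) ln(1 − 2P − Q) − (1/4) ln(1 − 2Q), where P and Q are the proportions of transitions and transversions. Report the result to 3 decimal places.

0.044

P = 38/2988 ≈ 0.012718 and Q = 91/2988 ≈ 0.030455.
Under the Kimura two-parameter model, d = −½ ln(1 − 2P − Q) − ¼ ln(1 − 2Q).
1 − 2P − Q = 0.944109, giving −½ ln(0.944109) = 0.028757.
1 − 2Q = 0.93909, giving −¼ ln(0.93909) = 0.015711.
d = 0.028757 + 0.015711 = 0.044468.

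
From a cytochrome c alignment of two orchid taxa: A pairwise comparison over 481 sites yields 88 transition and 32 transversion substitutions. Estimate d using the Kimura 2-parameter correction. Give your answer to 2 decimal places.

P = 88/481 ≈ 0.182952 and Q = 32/481 ≈ 0.066528.
Under the Kimura two-parameter model, d = −½ ln(1 − 2P − Q) − ¼ ln(1 − 2Q).
1 − 2P − Q = 0.567568, giving −½ ln(0.567568) = 0.283197.
1 − 2Q = 0.866944, giving −¼ ln(0.866944) = 0.035695.
d = 0.283197 + 0.035695 = 0.318892.

0.32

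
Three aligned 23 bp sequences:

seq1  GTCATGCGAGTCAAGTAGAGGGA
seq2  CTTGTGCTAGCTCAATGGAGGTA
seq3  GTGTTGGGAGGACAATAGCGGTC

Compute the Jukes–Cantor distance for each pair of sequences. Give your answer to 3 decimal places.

d(seq1,seq2) = 0.650, d(seq1,seq3) = 0.650, d(seq2,seq3) = 0.650

seq1–seq2: 10/23 sites differ → p ≈ 0.434783, d = −0.75 ln(1 − 0.579711) = 0.650110 ≈ 0.650.
seq1–seq3: 10/23 sites differ → p ≈ 0.434783, d = −0.75 ln(1 − 0.579711) = 0.650110 ≈ 0.650.
seq2–seq3: 10/23 sites differ → p ≈ 0.434783, d = −0.75 ln(1 − 0.579711) = 0.650110 ≈ 0.650.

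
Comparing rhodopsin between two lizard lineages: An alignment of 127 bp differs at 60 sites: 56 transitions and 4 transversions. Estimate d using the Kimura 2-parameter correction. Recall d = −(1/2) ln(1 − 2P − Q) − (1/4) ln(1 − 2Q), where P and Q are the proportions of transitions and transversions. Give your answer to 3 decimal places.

P = 56/127 ≈ 0.440945 and Q = 4/127 ≈ 0.031496.
Under the Kimura two-parameter model, d = −½ ln(1 − 2P − Q) − ¼ ln(1 − 2Q).
1 − 2P − Q = 0.086614, giving −½ ln(0.086614) = 1.223147.
1 − 2Q = 0.937008, giving −¼ ln(0.937008) = 0.016266.
d = 1.223147 + 0.016266 = 1.239413.

1.239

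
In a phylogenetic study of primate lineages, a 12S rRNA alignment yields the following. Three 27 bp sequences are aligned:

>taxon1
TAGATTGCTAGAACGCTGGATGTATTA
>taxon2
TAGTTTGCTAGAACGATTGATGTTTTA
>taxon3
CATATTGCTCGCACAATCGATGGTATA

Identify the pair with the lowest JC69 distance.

taxon1–taxon2: 4/27 differ, p = 0.148, d = 0.165.
taxon1–taxon3: 10/27 differ, p = 0.370, d = 0.511.
taxon2–taxon3: 9/27 differ, p = 0.333, d = 0.441.
The smallest distance is between taxon1 and taxon2.

taxon1 and taxon2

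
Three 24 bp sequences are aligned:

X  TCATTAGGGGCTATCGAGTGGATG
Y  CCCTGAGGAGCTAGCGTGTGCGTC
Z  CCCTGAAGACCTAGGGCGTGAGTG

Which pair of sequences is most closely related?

Y and Z

X–Y: 9/24 differ, p = 0.375, d = 0.520.
X–Z: 11/24 differ, p = 0.458, d = 0.708.
Y–Z: 6/24 differ, p = 0.250, d = 0.304.
The smallest distance is between Y and Z.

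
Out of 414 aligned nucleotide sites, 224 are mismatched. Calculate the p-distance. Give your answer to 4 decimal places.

p = 224/414 = 0.541062… ≈ 0.5411 (to 4 d.p.).

0.5411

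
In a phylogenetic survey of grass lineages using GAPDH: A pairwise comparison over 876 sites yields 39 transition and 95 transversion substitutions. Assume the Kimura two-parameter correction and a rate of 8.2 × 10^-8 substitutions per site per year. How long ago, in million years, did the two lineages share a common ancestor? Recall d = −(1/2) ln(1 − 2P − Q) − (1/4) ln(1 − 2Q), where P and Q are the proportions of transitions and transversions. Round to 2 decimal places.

1.04

P = 39/876 ≈ 0.044521 and Q = 95/876 ≈ 0.108447.
Under the Kimura two-parameter model, d = −½ ln(1 − 2P − Q) − ¼ ln(1 − 2Q).
1 − 2P − Q = 0.802511, giving −½ ln(0.802511) = 0.110005.
1 − 2Q = 0.783106, giving −¼ ln(0.783106) = 0.061122.
d = 0.110005 + 0.061122 = 0.171127.
Under a molecular clock d = 2μt, so t = d/(2μ) = 0.171127 / (2 × 8.2 × 10^-8) = 1.04 million years.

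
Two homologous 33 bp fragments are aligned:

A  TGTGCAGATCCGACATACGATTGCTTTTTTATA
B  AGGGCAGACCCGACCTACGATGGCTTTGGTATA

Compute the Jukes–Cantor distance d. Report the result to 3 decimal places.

0.249

The sequences differ at 7 of 33 sites (1, 3, 9, 15, 22, 28, 29), so p = 7/33 ≈ 0.212121.
d = −(3/4) ln(1 − 4p/3) = −0.75 ln(1 − 0.282828) = −0.75 ln(0.717172)
  = −0.75 × (-0.332440) = 0.249330 substitutions/site.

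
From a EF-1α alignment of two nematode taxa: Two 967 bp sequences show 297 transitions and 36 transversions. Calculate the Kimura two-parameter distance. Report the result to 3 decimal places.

P = 297/967 ≈ 0.307135 and Q = 36/967 ≈ 0.037229.
Under the Kimura two-parameter model, d = −½ ln(1 − 2P − Q) − ¼ ln(1 − 2Q).
1 − 2P − Q = 0.348501, giving −½ ln(0.348501) = 0.527057.
1 − 2Q = 0.925542, giving −¼ ln(0.925542) = 0.019344.
d = 0.527057 + 0.019344 = 0.546401.

0.546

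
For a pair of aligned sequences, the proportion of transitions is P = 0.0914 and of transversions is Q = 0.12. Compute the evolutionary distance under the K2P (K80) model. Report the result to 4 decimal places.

0.2490

Under the Kimura two-parameter model, d = −½ ln(1 − 2P − Q) − ¼ ln(1 − 2Q).
1 − 2P − Q = 0.6972, giving −½ ln(0.6972) = 0.180341.
1 − 2Q = 0.76, giving −¼ ln(0.76) = 0.068609.
d = 0.180341 + 0.068609 = 0.248950.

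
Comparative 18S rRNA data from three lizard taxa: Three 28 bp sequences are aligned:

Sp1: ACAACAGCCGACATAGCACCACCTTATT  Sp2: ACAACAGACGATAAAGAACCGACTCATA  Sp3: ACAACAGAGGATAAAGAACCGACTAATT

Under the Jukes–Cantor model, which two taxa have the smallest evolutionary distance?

Sp1–Sp2: 8/28 differ, p = 0.286, d = 0.360.
Sp1–Sp3: 8/28 differ, p = 0.286, d = 0.360.
Sp2–Sp3: 3/28 differ, p = 0.107, d = 0.116.
The smallest distance is between Sp2 and Sp3.

Sp2 and Sp3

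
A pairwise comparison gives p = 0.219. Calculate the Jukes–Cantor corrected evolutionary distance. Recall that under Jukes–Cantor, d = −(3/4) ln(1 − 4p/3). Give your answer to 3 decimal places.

0.259

d = −(3/4) ln(1 − 4p/3) = −0.75 ln(1 − 0.292) = −0.75 ln(0.708)
  = −0.75 × (-0.345311) = 0.258983 substitutions/site.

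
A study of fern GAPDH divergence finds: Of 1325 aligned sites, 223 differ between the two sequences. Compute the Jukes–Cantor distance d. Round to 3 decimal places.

0.191

p = 223/1325 ≈ 0.168302.
d = −(3/4) ln(1 − 4p/3) = −0.75 ln(1 − 0.224403) = −0.75 ln(0.775597)
  = −0.75 × (-0.254122) = 0.190592 substitutions/site.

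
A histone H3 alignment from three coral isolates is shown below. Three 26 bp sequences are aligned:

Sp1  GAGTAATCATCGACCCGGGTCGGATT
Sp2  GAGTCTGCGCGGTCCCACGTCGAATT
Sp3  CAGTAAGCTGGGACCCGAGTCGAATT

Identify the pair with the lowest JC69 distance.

Sp1–Sp2: 10/26 differ, p = 0.385, d = 0.539.
Sp1–Sp3: 7/26 differ, p = 0.269, d = 0.334.
Sp2–Sp3: 8/26 differ, p = 0.308, d = 0.396.
The smallest distance is between Sp1 and Sp3.

Sp1 and Sp3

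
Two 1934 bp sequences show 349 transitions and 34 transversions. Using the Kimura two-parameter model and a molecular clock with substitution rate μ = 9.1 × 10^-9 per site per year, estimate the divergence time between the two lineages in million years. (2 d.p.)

13.56

P = 349/1934 ≈ 0.180455 and Q = 34/1934 ≈ 0.01758.
Under the Kimura two-parameter model, d = −½ ln(1 − 2P − Q) − ¼ ln(1 − 2Q).
1 − 2P − Q = 0.62151, giving −½ ln(0.62151) = 0.237802.
1 − 2Q = 0.96484, giving −¼ ln(0.96484) = 0.008948.
d = 0.237802 + 0.008948 = 0.246750.
Under a molecular clock d = 2μt, so t = d/(2μ) = 0.246750 / (2 × 9.1 × 10^-9) = 13.56 million years.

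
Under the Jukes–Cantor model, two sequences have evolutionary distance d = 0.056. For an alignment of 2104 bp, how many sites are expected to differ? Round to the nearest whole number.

Invert JC69: p = (3/4)(1 − e^(−4d/3)) = 0.75 × (1 − e^(-0.074667)) = 0.75 × (1 − 0.928052) = 0.053961.
Expected differing sites = pL ≈ 0.053961 × 2104 = 113.533944 ≈ 114.

114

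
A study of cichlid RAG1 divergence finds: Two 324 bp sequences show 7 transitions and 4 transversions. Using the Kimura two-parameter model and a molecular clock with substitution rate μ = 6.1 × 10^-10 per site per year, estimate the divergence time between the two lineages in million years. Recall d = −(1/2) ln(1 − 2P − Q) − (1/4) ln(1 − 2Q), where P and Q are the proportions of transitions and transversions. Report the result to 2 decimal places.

28.55

P = 7/324 ≈ 0.021605 and Q = 4/324 ≈ 0.012346.
Under the Kimura two-parameter model, d = −½ ln(1 − 2P − Q) − ¼ ln(1 − 2Q).
1 − 2P − Q = 0.944444, giving −½ ln(0.944444) = 0.028579.
1 − 2Q = 0.975308, giving −¼ ln(0.975308) = 0.006250.
d = 0.028579 + 0.006250 = 0.034829.
Under a molecular clock d = 2μt, so t = d/(2μ) = 0.034829 / (2 × 6.1 × 10^-10) = 28.55 million years.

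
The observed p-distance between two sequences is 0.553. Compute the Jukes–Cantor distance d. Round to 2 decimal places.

1.00

d = −(3/4) ln(1 − 4p/3) = −0.75 ln(1 − 0.737333) = −0.75 ln(0.262667)
  = −0.75 × (-1.336868) = 1.002651 substitutions/site.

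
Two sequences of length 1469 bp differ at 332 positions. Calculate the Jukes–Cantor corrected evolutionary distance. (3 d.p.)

0.269

p = 332/1469 ≈ 0.226004.
d = −(3/4) ln(1 − 4p/3) = −0.75 ln(1 − 0.301339) = −0.75 ln(0.698661)
  = −0.75 × (-0.358590) = 0.268943 substitutions/site.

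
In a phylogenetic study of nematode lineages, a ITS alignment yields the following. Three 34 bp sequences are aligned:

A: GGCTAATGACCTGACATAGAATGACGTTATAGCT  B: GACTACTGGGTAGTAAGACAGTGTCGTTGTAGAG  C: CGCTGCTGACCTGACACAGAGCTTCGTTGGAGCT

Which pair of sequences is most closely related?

A–B: 15/34 differ, p = 0.441, d = 0.665.
A–C: 10/34 differ, p = 0.294, d = 0.373.
B–C: 16/34 differ, p = 0.471, d = 0.741.
The smallest distance is between A and C.

A and C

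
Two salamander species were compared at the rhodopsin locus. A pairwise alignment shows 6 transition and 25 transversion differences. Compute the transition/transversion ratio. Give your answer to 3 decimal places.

0.240

R = 6/25 = 0.240.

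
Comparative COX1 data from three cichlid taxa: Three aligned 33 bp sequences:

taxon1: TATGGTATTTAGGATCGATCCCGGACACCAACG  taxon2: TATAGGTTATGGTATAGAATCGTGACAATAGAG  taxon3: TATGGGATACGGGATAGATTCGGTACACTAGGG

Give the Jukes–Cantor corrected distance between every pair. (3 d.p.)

d(taxon1,taxon2) = 0.699, d(taxon1,taxon3) = 0.441, d(taxon2,taxon3) = 0.339

taxon1–taxon2: 15/33 sites differ → p ≈ 0.454545, d = −0.75 ln(1 − 0.60606) = 0.698667 ≈ 0.699.
taxon1–taxon3: 11/33 sites differ → p ≈ 0.333333, d = −0.75 ln(1 − 0.444444) = 0.440839 ≈ 0.441.
taxon2–taxon3: 9/33 sites differ → p ≈ 0.272727, d = −0.75 ln(1 − 0.363636) = 0.338988 ≈ 0.339.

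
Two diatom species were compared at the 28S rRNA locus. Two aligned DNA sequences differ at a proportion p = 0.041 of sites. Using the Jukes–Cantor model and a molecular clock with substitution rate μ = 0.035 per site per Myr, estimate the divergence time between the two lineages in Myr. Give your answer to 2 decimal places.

d = −(3/4) ln(1 − 4p/3) = −0.75 ln(1 − 0.054667) = −0.75 ln(0.945333)
  = −0.75 × (-0.056218) = 0.042164 substitutions/site.
Under a molecular clock d = 2μt, so t = d/(2μ) = 0.042164 / (2 × 0.035) = 0.60 Myr.

0.60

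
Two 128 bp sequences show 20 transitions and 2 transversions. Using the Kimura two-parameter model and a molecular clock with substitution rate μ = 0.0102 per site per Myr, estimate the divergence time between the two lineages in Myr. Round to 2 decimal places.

10.14

P = 20/128 = 0.15625 and Q = 2/128 = 0.015625.
Under the Kimura two-parameter model, d = −½ ln(1 − 2P − Q) − ¼ ln(1 − 2Q).
1 − 2P − Q = 0.671875, giving −½ ln(0.671875) = 0.198841.
1 − 2Q = 0.96875, giving −¼ ln(0.96875) = 0.007937.
d = 0.198841 + 0.007937 = 0.206778.
Under a molecular clock d = 2μt, so t = d/(2μ) = 0.206778 / (2 × 0.0102) = 10.14 Myr.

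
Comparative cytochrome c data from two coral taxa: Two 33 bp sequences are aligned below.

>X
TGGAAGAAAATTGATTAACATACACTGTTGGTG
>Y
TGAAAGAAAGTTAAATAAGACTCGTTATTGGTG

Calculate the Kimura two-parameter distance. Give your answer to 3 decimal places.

Of 33 sites, 7 differences are transitions and 3 are transversions, so P = 7/33 ≈ 0.212121 and Q = 3/33 ≈ 0.090909.
Under the Kimura two-parameter model, d = −½ ln(1 − 2P − Q) − ¼ ln(1 − 2Q).
1 − 2P − Q = 0.484849, giving −½ ln(0.484849) = 0.361959.
1 − 2Q = 0.818182, giving −¼ ln(0.818182) = 0.050168.
d = 0.361959 + 0.050168 = 0.412127.

0.412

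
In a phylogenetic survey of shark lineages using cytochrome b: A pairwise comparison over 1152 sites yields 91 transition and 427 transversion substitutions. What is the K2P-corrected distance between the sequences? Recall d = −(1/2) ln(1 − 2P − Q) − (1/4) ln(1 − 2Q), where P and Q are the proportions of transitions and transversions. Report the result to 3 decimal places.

0.714

P = 91/1152 ≈ 0.078993 and Q = 427/1152 ≈ 0.37066.
Under the Kimura two-parameter model, d = −½ ln(1 − 2P − Q) − ¼ ln(1 − 2Q).
1 − 2P − Q = 0.471354, giving −½ ln(0.471354) = 0.376073.
1 − 2Q = 0.25868, giving −¼ ln(0.25868) = 0.338041.
d = 0.376073 + 0.338041 = 0.714114.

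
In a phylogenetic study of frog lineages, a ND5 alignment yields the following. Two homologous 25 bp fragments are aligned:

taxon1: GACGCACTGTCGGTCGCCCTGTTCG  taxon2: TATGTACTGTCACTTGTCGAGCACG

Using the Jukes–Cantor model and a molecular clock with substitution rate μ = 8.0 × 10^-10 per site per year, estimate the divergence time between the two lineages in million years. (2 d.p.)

414.14

The sequences differ at 11 of 25 sites, so p = 11/25 = 0.44.
d = −(3/4) ln(1 − 4p/3) = −0.75 ln(1 − 0.586667) = −0.75 ln(0.413333)
  = −0.75 × (-0.883502) = 0.662627 substitutions/site.
Under a molecular clock d = 2μt, so t = d/(2μ) = 0.662627 / (2 × 8.0 × 10^-10) = 414.14 million years.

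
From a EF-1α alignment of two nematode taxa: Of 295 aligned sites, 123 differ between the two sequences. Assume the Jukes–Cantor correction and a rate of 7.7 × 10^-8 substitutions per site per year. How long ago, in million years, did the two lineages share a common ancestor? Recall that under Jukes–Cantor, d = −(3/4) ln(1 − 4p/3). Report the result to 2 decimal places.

p = 123/295 ≈ 0.416949.
d = −(3/4) ln(1 − 4p/3) = −0.75 ln(1 − 0.555932) = −0.75 ln(0.444068)
  = −0.75 × (-0.811778) = 0.608834 substitutions/site.
Under a molecular clock d = 2μt, so t = d/(2μ) = 0.608834 / (2 × 7.7 × 10^-8) = 3.95 million years.

3.95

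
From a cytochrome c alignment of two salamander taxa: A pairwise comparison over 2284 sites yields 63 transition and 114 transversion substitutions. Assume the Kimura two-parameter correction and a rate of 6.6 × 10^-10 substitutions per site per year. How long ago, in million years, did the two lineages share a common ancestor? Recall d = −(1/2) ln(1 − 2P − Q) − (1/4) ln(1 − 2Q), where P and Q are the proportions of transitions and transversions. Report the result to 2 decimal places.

61.97

P = 63/2284 ≈ 0.027583 and Q = 114/2284 ≈ 0.049912.
Under the Kimura two-parameter model, d = −½ ln(1 − 2P − Q) − ¼ ln(1 − 2Q).
1 − 2P − Q = 0.894922, giving −½ ln(0.894922) = 0.055509.
1 − 2Q = 0.900176, giving −¼ ln(0.900176) = 0.026291.
d = 0.055509 + 0.026291 = 0.081800.
Under a molecular clock d = 2μt, so t = d/(2μ) = 0.081800 / (2 × 6.6 × 10^-10) = 61.97 million years.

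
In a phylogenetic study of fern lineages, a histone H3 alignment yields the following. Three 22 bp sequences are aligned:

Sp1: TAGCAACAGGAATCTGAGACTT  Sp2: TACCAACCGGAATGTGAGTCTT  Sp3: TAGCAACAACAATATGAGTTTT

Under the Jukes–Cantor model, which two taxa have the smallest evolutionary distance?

Sp1–Sp2: 4/22 differ, p = 0.182, d = 0.208.
Sp1–Sp3: 5/22 differ, p = 0.227, d = 0.271.
Sp2–Sp3: 6/22 differ, p = 0.273, d = 0.339.
The smallest distance is between Sp1 and Sp2.

Sp1 and Sp2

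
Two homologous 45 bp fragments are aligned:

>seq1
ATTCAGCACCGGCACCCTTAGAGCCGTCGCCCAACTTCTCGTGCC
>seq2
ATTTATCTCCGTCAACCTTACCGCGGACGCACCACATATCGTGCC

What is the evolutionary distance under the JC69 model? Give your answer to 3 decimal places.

0.365

The sequences differ at 13 of 45 sites, so p = 13/45 ≈ 0.288889.
d = −(3/4) ln(1 − 4p/3) = −0.75 ln(1 − 0.385185) = −0.75 ln(0.614815)
  = −0.75 × (-0.486434) = 0.364826 substitutions/site.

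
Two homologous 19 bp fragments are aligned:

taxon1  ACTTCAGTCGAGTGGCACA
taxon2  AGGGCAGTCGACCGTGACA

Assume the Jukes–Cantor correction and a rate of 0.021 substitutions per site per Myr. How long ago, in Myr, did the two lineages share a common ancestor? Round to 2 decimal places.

The sequences differ at 7 of 19 sites (2, 3, 4, 12, 13, 15, 16), so p = 7/19 ≈ 0.368421.
d = −(3/4) ln(1 − 4p/3) = −0.75 ln(1 − 0.491228) = −0.75 ln(0.508772)
  = −0.75 × (-0.675755) = 0.506816 substitutions/site.
Under a molecular clock d = 2μt, so t = d/(2μ) = 0.506816 / (2 × 0.021) = 12.07 Myr.

12.07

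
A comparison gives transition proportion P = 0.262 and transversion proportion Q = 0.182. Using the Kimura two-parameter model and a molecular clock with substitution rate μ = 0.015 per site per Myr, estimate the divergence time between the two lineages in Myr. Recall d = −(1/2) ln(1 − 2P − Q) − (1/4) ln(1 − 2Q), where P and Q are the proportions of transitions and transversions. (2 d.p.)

24.17

Under the Kimura two-parameter model, d = −½ ln(1 − 2P − Q) − ¼ ln(1 − 2Q).
1 − 2P − Q = 0.294, giving −½ ln(0.294) = 0.612088.
1 − 2Q = 0.636, giving −¼ ln(0.636) = 0.113139.
d = 0.612088 + 0.113139 = 0.725227.
Under a molecular clock d = 2μt, so t = d/(2μ) = 0.725227 / (2 × 0.015) = 24.17 Myr.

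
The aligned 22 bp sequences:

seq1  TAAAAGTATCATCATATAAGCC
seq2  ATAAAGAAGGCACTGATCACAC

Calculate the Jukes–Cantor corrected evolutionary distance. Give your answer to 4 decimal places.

0.9745

The sequences differ at 12 of 22 sites, so p = 12/22 ≈ 0.545455.
d = −(3/4) ln(1 − 4p/3) = −0.75 ln(1 − 0.727273) = −0.75 ln(0.272727)
  = −0.75 × (-1.299284) = 0.974463 substitutions/site.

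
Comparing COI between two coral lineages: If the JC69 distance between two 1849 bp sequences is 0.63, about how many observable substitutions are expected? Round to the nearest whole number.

788

Invert JC69: p = (3/4)(1 − e^(−4d/3)) = 0.75 × (1 − e^(-0.84)) = 0.75 × (1 − 0.431711) = 0.426217.
Expected differing sites = pL ≈ 0.426217 × 1849 = 788.075233 ≈ 788.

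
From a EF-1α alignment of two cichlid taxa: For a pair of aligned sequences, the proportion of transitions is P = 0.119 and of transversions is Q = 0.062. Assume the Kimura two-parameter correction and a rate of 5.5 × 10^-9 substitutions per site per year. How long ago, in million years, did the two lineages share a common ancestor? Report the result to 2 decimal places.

Under the Kimura two-parameter model, d = −½ ln(1 − 2P − Q) − ¼ ln(1 − 2Q).
1 − 2P − Q = 0.7, giving −½ ln(0.7) = 0.178337.
1 − 2Q = 0.876, giving −¼ ln(0.876) = 0.033097.
d = 0.178337 + 0.033097 = 0.211434.
Under a molecular clock d = 2μt, so t = d/(2μ) = 0.211434 / (2 × 5.5 × 10^-9) = 19.22 million years.

19.22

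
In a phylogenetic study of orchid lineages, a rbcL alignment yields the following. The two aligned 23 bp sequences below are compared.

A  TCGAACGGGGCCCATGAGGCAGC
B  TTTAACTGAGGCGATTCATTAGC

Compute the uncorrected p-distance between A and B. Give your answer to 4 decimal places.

The sequences differ at 11 of 23 positions.
p = 11/23 = 0.478260… ≈ 0.4783 (to 4 d.p.).

0.4783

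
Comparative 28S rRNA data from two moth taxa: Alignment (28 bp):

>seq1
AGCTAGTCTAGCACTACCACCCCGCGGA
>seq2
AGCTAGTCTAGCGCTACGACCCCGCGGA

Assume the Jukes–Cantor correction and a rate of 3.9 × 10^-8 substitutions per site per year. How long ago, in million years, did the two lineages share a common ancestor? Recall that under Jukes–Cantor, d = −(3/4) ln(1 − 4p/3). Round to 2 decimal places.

0.96

The sequences differ at 2 of 28 sites (13, 18), so p = 2/28 ≈ 0.071429.
d = −(3/4) ln(1 − 4p/3) = −0.75 ln(1 − 0.095239) = −0.75 ln(0.904761)
  = −0.75 × (-0.100084) = 0.075063 substitutions/site.
Under a molecular clock d = 2μt, so t = d/(2μ) = 0.075063 / (2 × 3.9 × 10^-8) = 0.96 million years.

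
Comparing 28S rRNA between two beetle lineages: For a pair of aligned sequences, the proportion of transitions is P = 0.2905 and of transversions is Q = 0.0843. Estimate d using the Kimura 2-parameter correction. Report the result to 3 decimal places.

0.593

Under the Kimura two-parameter model, d = −½ ln(1 − 2P − Q) − ¼ ln(1 − 2Q).
1 − 2P − Q = 0.3347, giving −½ ln(0.3347) = 0.547260.
1 − 2Q = 0.8314, giving −¼ ln(0.8314) = 0.046161.
d = 0.547260 + 0.046161 = 0.593421.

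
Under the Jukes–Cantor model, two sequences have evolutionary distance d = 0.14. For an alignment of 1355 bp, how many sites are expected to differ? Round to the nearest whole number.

173

Invert JC69: p = (3/4)(1 − e^(−4d/3)) = 0.75 × (1 − e^(-0.186667)) = 0.75 × (1 − 0.829720) = 0.127710.
Expected differing sites = pL ≈ 0.127710 × 1355 = 173.04705 ≈ 173.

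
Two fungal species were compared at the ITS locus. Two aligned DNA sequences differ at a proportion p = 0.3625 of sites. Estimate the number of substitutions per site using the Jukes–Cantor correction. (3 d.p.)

0.495

d = −(3/4) ln(1 − 4p/3) = −0.75 ln(1 − 0.483333) = −0.75 ln(0.516667)
  = −0.75 × (-0.660357) = 0.495268 substitutions/site.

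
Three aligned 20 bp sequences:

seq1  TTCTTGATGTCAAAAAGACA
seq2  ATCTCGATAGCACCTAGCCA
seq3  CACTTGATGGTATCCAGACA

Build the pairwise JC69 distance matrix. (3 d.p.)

d(seq1,seq2) = 0.572, d(seq1,seq3) = 0.471, d(seq2,seq3) = 0.572

seq1–seq2: 8/20 sites differ → p = 0.4, d = −0.75 ln(1 − 0.533333) = 0.571605 ≈ 0.572.
seq1–seq3: 7/20 sites differ → p = 0.35, d = −0.75 ln(1 − 0.466667) = 0.471457 ≈ 0.471.
seq2–seq3: 8/20 sites differ → p = 0.4, d = −0.75 ln(1 − 0.533333) = 0.571605 ≈ 0.572.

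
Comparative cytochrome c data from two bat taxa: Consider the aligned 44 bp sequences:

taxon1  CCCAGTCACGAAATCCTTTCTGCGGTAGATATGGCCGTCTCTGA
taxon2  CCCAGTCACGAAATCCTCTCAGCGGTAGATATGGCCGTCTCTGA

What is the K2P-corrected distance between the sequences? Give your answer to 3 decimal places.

Of 44 sites, 1 differences are transitions and 1 are transversions, so P = 1/44 ≈ 0.022727 and Q = 1/44 ≈ 0.022727.
Under the Kimura two-parameter model, d = −½ ln(1 − 2P − Q) − ¼ ln(1 − 2Q).
1 − 2P − Q = 0.931819, giving −½ ln(0.931819) = 0.035308.
1 − 2Q = 0.954546, giving −¼ ln(0.954546) = 0.011630.
d = 0.035308 + 0.011630 = 0.046938.

0.047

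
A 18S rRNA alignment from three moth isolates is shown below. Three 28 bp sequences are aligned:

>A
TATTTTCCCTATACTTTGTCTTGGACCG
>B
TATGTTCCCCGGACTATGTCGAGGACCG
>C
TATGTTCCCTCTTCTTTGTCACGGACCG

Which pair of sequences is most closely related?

A–B: 7/28 differ, p = 0.250, d = 0.304.
A–C: 5/28 differ, p = 0.179, d = 0.204.
B–C: 7/28 differ, p = 0.250, d = 0.304.
The smallest distance is between A and C.

A and C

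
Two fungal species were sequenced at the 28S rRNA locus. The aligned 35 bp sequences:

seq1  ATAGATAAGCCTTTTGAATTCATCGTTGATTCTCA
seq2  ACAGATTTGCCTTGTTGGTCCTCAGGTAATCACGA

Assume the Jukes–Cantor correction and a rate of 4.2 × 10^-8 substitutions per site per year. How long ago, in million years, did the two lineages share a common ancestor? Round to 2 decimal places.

9.31

The sequences differ at 17 of 35 sites, so p = 17/35 ≈ 0.485714.
d = −(3/4) ln(1 − 4p/3) = −0.75 ln(1 − 0.647619) = −0.75 ln(0.352381)
  = −0.75 × (-1.043042) = 0.782282 substitutions/site.
Under a molecular clock d = 2μt, so t = d/(2μ) = 0.782282 / (2 × 4.2 × 10^-8) = 9.31 million years.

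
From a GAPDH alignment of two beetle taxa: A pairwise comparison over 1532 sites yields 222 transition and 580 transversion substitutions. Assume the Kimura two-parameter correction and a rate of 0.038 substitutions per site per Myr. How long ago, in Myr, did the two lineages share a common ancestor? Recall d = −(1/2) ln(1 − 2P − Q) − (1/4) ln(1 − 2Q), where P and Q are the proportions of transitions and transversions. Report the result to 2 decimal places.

11.92

P = 222/1532 ≈ 0.144909 and Q = 580/1532 ≈ 0.37859.
Under the Kimura two-parameter model, d = −½ ln(1 − 2P − Q) − ¼ ln(1 − 2Q).
1 − 2P − Q = 0.331592, giving −½ ln(0.331592) = 0.551925.
1 − 2Q = 0.24282, giving −¼ ln(0.24282) = 0.353859.
d = 0.551925 + 0.353859 = 0.905784.
Under a molecular clock d = 2μt, so t = d/(2μ) = 0.905784 / (2 × 0.038) = 11.92 Myr.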